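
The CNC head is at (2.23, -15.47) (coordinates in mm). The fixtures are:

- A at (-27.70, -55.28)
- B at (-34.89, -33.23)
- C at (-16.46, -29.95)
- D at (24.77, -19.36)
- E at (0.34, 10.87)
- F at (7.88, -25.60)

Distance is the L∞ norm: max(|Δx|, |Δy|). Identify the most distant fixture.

A

Distances from (2.23, -15.47):
A: 39.81 mm
B: 37.12 mm
C: 18.69 mm
D: 22.54 mm
E: 26.34 mm
F: 10.13 mm
Maximum: A at 39.81 mm.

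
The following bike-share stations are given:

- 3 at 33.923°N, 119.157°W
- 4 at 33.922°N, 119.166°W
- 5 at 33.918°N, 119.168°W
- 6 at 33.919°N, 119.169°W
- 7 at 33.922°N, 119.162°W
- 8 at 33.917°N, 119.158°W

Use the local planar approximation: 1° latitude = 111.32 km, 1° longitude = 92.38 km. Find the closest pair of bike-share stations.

5 and 6

Pairwise distances:
3–4: 0.839 km
3–5: 1.159 km
3–6: 1.195 km
3–7: 0.475 km
3–8: 0.674 km
4–5: 0.482 km
4–6: 0.434 km
4–7: 0.370 km
4–8: 0.925 km
5–6: 0.145 km
5–7: 0.711 km
5–8: 0.930 km
6–7: 0.728 km
6–8: 1.040 km
7–8: 0.668 km
Closest pair: 5–6 at 0.145 km.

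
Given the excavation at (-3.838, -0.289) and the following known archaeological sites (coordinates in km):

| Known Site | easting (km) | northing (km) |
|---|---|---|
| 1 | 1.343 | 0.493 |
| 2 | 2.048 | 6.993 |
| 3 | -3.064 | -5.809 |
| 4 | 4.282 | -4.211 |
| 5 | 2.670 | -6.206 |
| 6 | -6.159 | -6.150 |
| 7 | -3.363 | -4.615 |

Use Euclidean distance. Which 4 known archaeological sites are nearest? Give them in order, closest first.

Distances from (-3.838, -0.289):
1: √((5.181)² + (0.782)²) = √(26.84276 + 0.61152) = 5.240 km
2: √((5.886)² + (7.282)²) = √(34.64500 + 53.02752) = 9.363 km
3: √((0.774)² + (-5.520)²) = √(0.59908 + 30.47040) = 5.574 km
4: √((8.120)² + (-3.922)²) = √(65.93440 + 15.38208) = 9.018 km
5: √((6.508)² + (-5.917)²) = √(42.35406 + 35.01089) = 8.796 km
6: √((-2.321)² + (-5.861)²) = √(5.38704 + 34.35132) = 6.304 km
7: √((0.475)² + (-4.326)²) = √(0.22563 + 18.71428) = 4.352 km
Sorted: 7 (4.352 km) < 1 (5.240 km) < 3 (5.574 km) < 6 (6.304 km) < 5 (8.796 km) < 4 (9.018 km) < …

7, 1, 3, 6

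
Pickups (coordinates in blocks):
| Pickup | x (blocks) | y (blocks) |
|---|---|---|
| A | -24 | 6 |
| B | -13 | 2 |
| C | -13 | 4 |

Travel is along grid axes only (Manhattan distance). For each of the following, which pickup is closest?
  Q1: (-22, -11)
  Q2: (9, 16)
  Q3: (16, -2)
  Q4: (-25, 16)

Q1 at (-22, -11):
  A: 19 blocks
  B: 22 blocks
  C: 24 blocks
  → nearest: A (19 blocks)
Q2 at (9, 16):
  A: 43 blocks
  B: 36 blocks
  C: 34 blocks
  → nearest: C (34 blocks)
Q3 at (16, -2):
  A: 48 blocks
  B: 33 blocks
  C: 35 blocks
  → nearest: B (33 blocks)
Q4 at (-25, 16):
  A: 11 blocks
  B: 26 blocks
  C: 24 blocks
  → nearest: A (11 blocks)

Q1→A; Q2→C; Q3→B; Q4→A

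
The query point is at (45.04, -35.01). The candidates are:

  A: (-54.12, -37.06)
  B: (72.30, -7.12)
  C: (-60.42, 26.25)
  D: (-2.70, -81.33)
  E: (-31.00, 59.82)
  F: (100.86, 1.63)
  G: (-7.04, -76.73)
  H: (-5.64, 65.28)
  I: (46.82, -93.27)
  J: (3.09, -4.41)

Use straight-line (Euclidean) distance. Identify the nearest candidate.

Distances from (45.04, -35.01):
A: √((-99.16)² + (-2.05)²) = √(9832.7056 + 4.2025) = 99.18
B: √((27.26)² + (27.89)²) = √(743.1076 + 777.8521) = 39.00
C: √((-105.46)² + (61.26)²) = √(11121.8116 + 3752.7876) = 121.96
D: √((-47.74)² + (-46.32)²) = √(2279.1076 + 2145.5424) = 66.52
E: √((-76.04)² + (94.83)²) = √(5782.0816 + 8992.7289) = 121.55
F: √((55.82)² + (36.64)²) = √(3115.8724 + 1342.4896) = 66.77
G: √((-52.08)² + (-41.72)²) = √(2712.3264 + 1740.5584) = 66.73
H: √((-50.68)² + (100.29)²) = √(2568.4624 + 10058.0841) = 112.37
I: √((1.78)² + (-58.26)²) = √(3.1684 + 3394.2276) = 58.29
J: √((-41.95)² + (30.60)²) = √(1759.8025 + 936.3600) = 51.92
Minimum: B at 39.00.

B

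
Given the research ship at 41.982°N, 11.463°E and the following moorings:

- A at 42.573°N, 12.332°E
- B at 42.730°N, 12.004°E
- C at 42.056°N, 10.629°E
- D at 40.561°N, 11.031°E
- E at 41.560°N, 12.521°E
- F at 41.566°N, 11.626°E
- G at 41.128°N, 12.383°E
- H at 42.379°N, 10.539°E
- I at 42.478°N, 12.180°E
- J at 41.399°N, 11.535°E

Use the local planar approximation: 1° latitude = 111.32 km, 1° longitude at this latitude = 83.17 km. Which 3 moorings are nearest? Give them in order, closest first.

F, J, C

Distances from 41.982°N, 11.463°E:
A: √((0.591·111.32)² + (0.869·83.17)²) = √(4328.33989 + 5223.63660) = 97.734 km
B: √((0.748·111.32)² + (0.541·83.17)²) = √(6933.45324 + 2024.54733) = 94.647 km
C: √((0.074·111.32)² + (-0.834·83.17)²) = √(67.85937 + 4811.33398) = 69.851 km
D: √((-1.421·111.32)² + (-0.432·83.17)²) = √(25022.72201 + 1290.92466) = 162.215 km
E: √((-0.422·111.32)² + (1.058·83.17)²) = √(2206.84229 + 7742.91940) = 99.748 km
F: √((-0.416·111.32)² + (0.163·83.17)²) = √(2144.53460 + 183.78439) = 48.253 km
G: √((-0.854·111.32)² + (0.920·83.17)²) = √(9037.78773 + 5854.75947) = 122.035 km
H: √((0.397·111.32)² + (-0.924·83.17)²) = √(1953.11317 + 5905.78110) = 88.650 km
I: √((0.496·111.32)² + (0.717·83.17)²) = √(3048.66530 + 3556.08157) = 81.270 km
J: √((-0.583·111.32)² + (0.072·83.17)²) = √(4211.95289 + 35.85902) = 65.175 km
Sorted: F (48.253 km) < J (65.175 km) < C (69.851 km) < I (81.270 km) < H (88.650 km) < …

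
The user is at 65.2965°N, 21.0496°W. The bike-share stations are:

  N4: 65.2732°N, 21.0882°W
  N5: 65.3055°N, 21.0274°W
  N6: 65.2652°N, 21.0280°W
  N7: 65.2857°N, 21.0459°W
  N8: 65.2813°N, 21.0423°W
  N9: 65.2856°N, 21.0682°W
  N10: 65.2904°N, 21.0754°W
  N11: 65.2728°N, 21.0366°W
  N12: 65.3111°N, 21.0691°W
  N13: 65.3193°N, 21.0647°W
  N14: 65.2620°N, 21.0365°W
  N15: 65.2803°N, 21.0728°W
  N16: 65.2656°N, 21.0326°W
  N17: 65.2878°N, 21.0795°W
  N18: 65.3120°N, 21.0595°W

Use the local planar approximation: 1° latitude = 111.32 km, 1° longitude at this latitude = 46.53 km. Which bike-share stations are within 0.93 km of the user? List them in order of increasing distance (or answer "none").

none

Distances from 65.2965°N, 21.0496°W:
N4: 3.1549 km
N5: 1.4390 km
N6: 3.6264 km
N7: 1.2145 km
N8: 1.7258 km
N9: 1.4904 km
N10: 1.3792 km
N11: 2.7067 km
N12: 1.8614 km
N13: 2.6335 km
N14: 3.8886 km
N15: 2.1018 km
N16: 3.5296 km
N17: 1.6951 km
N18: 1.7859 km
Threshold 0.93 km: none within range.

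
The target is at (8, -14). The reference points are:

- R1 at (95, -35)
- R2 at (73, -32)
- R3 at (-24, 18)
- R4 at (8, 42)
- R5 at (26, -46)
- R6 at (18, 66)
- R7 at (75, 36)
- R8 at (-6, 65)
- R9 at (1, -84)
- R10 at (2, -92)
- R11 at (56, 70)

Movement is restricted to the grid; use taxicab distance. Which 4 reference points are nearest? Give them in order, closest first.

R5, R4, R3, R9

Distances from (8, -14):
R1: |87| + |-21| = 87 + 21 = 108
R2: |65| + |-18| = 65 + 18 = 83
R3: |-32| + |32| = 32 + 32 = 64
R4: |0| + |56| = 0 + 56 = 56
R5: |18| + |-32| = 18 + 32 = 50
R6: |10| + |80| = 10 + 80 = 90
R7: |67| + |50| = 67 + 50 = 117
R8: |-14| + |79| = 14 + 79 = 93
R9: |-7| + |-70| = 7 + 70 = 77
R10: |-6| + |-78| = 6 + 78 = 84
R11: |48| + |84| = 48 + 84 = 132
Sorted: R5 (50) < R4 (56) < R3 (64) < R9 (77) < R2 (83) < R10 (84) < …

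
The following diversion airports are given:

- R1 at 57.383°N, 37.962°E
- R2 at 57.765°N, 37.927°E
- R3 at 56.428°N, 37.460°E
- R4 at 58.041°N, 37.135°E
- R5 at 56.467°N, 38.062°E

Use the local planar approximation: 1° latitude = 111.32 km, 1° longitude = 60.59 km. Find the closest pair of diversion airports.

R3 and R5

Pairwise distances:
R1–R2: 42.577 km
R1–R3: 110.576 km
R1–R4: 88.748 km
R1–R5: 102.149 km
R2–R3: 151.501 km
R2–R4: 56.980 km
R2–R5: 144.725 km
R3–R4: 180.636 km
R3–R5: 36.733 km
R4–R5: 184.000 km
Closest pair: R3–R5 at 36.733 km.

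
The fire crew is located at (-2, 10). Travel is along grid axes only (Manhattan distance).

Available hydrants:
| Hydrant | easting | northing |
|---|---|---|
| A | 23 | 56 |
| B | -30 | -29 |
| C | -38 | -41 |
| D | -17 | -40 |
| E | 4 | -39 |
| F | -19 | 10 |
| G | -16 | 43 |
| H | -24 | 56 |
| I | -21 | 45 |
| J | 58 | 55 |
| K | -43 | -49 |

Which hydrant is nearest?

F

Distances from (-2, 10):
A: 71
B: 67
C: 87
D: 65
E: 55
F: 17
G: 47
H: 68
I: 54
J: 105
K: 100
Minimum: F at 17.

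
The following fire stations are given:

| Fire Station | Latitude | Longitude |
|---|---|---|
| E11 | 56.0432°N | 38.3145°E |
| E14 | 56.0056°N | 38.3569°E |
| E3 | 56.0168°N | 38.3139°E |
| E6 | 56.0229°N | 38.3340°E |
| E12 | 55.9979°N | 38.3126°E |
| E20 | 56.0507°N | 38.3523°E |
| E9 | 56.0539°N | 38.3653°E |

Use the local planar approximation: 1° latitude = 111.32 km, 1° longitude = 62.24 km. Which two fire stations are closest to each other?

E20 and E9

Pairwise distances:
E20–E9: 0.8841 km
E3–E6: 1.4234 km
E3–E12: 2.1055 km
E14–E6: 2.3959 km
E11–E20: 2.4964 km
E11–E6: 2.5651 km
E14–E12: 2.8874 km
E11–E3: 2.9391 km
E14–E3: 2.9525 km
E6–E12: 3.0853 km
E6–E20: 3.2976 km
E11–E9: 3.3787 km
E6–E9: 3.9628 km
E3–E20: 4.4669 km
E11–E14: 4.9481 km
E14–E20: 5.0287 km
E11–E12: 5.0442 km
E3–E9: 5.2241 km
E14–E9: 5.4021 km
E12–E20: 6.3760 km
E12–E9: 7.0442 km
Closest pair: E20–E9 at 0.8841 km.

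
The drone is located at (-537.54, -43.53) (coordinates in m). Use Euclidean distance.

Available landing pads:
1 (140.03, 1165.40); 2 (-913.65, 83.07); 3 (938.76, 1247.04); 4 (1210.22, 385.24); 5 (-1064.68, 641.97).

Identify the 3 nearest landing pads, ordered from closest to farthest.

2, 5, 1

Distances from (-537.54, -43.53):
1: 1385.86 m
2: 396.85 m
3: 1960.88 m
4: 1799.59 m
5: 864.75 m
Sorted: 2 (396.85 m) < 5 (864.75 m) < 1 (1385.86 m) < 4 (1799.59 m) < 3 (1960.88 m)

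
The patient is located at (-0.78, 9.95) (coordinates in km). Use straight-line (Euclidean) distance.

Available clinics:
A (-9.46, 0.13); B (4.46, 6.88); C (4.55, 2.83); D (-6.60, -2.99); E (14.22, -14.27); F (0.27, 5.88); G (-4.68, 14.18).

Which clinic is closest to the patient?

Distances from (-0.78, 9.95):
A: √((-8.68)² + (-9.82)²) = √(75.3424 + 96.4324) = 13.11 km
B: √((5.24)² + (-3.07)²) = √(27.4576 + 9.4249) = 6.07 km
C: √((5.33)² + (-7.12)²) = √(28.4089 + 50.6944) = 8.89 km
D: √((-5.82)² + (-12.94)²) = √(33.8724 + 167.4436) = 14.19 km
E: √((15.00)² + (-24.22)²) = √(225.0000 + 586.6084) = 28.49 km
F: √((1.05)² + (-4.07)²) = √(1.1025 + 16.5649) = 4.20 km
G: √((-3.90)² + (4.23)²) = √(15.2100 + 17.8929) = 5.75 km
Minimum: F at 4.20 km.

F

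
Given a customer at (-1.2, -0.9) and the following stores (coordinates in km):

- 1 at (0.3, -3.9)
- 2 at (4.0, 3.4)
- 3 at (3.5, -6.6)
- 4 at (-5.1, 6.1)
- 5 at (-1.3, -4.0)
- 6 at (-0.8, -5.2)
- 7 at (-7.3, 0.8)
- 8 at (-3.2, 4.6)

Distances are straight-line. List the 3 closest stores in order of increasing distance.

Distances from (-1.2, -0.9):
1: √((1.5)² + (-3.0)²) = √(2.250 + 9.000) = 3.4 km
2: √((5.2)² + (4.3)²) = √(27.040 + 18.490) = 6.7 km
3: √((4.7)² + (-5.7)²) = √(22.090 + 32.490) = 7.4 km
4: √((-3.9)² + (7.0)²) = √(15.210 + 49.000) = 8.0 km
5: √((-0.1)² + (-3.1)²) = √(0.010 + 9.610) = 3.1 km
6: √((0.4)² + (-4.3)²) = √(0.160 + 18.490) = 4.3 km
7: √((-6.1)² + (1.7)²) = √(37.210 + 2.890) = 6.3 km
8: √((-2.0)² + (5.5)²) = √(4.000 + 30.250) = 5.9 km
Sorted: 5 (3.1 km) < 1 (3.4 km) < 6 (4.3 km) < 8 (5.9 km) < 7 (6.3 km) < …

5, 1, 6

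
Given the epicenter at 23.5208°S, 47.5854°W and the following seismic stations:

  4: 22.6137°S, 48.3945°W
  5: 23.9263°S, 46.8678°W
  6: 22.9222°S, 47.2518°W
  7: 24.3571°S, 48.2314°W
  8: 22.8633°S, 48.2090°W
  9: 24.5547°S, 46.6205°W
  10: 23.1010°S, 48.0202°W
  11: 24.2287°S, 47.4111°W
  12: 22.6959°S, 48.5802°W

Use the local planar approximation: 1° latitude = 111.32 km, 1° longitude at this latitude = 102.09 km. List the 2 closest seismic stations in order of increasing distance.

Distances from 23.5208°S, 47.5854°W:
4: 130.4590 km
5: 86.0502 km
6: 74.8350 km
7: 114.0897 km
8: 97.0063 km
9: 151.4930 km
10: 64.4535 km
11: 80.7875 km
12: 136.9183 km
Sorted: 10 (64.4535 km) < 6 (74.8350 km) < 11 (80.7875 km) < 5 (86.0502 km) < …

10, 6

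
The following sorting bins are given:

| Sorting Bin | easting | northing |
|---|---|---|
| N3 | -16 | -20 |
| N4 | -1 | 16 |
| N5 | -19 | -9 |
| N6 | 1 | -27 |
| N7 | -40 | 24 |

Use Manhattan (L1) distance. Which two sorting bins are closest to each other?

N3 and N5

Pairwise distances:
N3–N4: 51
N3–N5: 14
N3–N6: 24
N3–N7: 68
N4–N5: 43
N4–N6: 45
N4–N7: 47
N5–N6: 38
N5–N7: 54
N6–N7: 92
Closest pair: N3–N5 at 14.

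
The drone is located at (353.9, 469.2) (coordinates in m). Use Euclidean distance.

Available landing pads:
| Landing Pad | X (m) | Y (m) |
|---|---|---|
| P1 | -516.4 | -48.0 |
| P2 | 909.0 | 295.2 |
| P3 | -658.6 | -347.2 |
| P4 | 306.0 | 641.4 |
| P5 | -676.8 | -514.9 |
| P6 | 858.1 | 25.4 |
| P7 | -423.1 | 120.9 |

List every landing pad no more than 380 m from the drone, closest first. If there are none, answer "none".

Distances from (353.9, 469.2):
P1: √((-870.3)² + (-517.2)²) = √(757422.090 + 267495.840) = 1012.4 m
P2: √((555.1)² + (-174.0)²) = √(308136.010 + 30276.000) = 581.7 m
P3: √((-1012.5)² + (-816.4)²) = √(1025156.250 + 666508.960) = 1300.6 m
P4: √((-47.9)² + (172.2)²) = √(2294.410 + 29652.840) = 178.7 m
P5: √((-1030.7)² + (-984.1)²) = √(1062342.490 + 968452.810) = 1425.1 m
P6: √((504.2)² + (-443.8)²) = √(254217.640 + 196958.440) = 671.7 m
P7: √((-777.0)² + (-348.3)²) = √(603729.000 + 121312.890) = 851.5 m
Threshold 380 m: P4 (178.7 m) is within range.

P4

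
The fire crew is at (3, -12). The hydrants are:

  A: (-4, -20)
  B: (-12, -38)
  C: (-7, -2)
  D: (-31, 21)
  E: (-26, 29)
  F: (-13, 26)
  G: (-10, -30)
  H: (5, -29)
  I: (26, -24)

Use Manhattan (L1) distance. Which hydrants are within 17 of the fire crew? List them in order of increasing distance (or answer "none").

A

Distances from (3, -12):
A: |-7| + |-8| = 7 + 8 = 15
B: |-15| + |-26| = 15 + 26 = 41
C: |-10| + |10| = 10 + 10 = 20
D: |-34| + |33| = 34 + 33 = 67
E: |-29| + |41| = 29 + 41 = 70
F: |-16| + |38| = 16 + 38 = 54
G: |-13| + |-18| = 13 + 18 = 31
H: |2| + |-17| = 2 + 17 = 19
I: |23| + |-12| = 23 + 12 = 35
Threshold 17: A (15) is within range.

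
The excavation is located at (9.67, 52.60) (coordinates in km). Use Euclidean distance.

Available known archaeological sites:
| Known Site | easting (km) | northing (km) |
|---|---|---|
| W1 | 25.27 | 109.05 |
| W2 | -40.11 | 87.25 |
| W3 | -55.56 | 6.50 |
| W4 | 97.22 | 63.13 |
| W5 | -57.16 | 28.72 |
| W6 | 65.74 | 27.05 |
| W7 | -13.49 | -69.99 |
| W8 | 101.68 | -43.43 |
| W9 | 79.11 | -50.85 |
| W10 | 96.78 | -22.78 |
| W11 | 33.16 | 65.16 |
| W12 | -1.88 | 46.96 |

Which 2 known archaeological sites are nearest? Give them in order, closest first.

Distances from (9.67, 52.60):
W1: 58.57 km
W2: 60.65 km
W3: 79.88 km
W4: 88.18 km
W5: 70.97 km
W6: 61.62 km
W7: 124.76 km
W8: 132.99 km
W9: 124.59 km
W10: 115.20 km
W11: 26.64 km
W12: 12.85 km
Sorted: W12 (12.85 km) < W11 (26.64 km) < W1 (58.57 km) < W2 (60.65 km) < …

W12, W11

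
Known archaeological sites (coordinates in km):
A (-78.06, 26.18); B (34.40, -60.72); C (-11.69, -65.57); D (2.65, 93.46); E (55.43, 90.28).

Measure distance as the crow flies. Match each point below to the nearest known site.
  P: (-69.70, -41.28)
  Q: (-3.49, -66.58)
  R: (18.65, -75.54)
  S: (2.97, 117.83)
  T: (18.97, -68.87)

P at (-69.70, -41.28):
  A: √((-8.36)² + (67.46)²) = √(69.8896 + 4550.8516) = 67.98 km
  B: √((104.10)² + (-19.44)²) = √(10836.8100 + 377.9136) = 105.90 km
  C: √((58.01)² + (-24.29)²) = √(3365.1601 + 590.0041) = 62.89 km
  D: √((72.35)² + (134.74)²) = √(5234.5225 + 18154.8676) = 152.94 km
  E: √((125.13)² + (131.56)²) = √(15657.5169 + 17308.0336) = 181.56 km
  → nearest: C (62.89 km)
Q at (-3.49, -66.58):
  A: √((-74.57)² + (92.76)²) = √(5560.6849 + 8604.4176) = 119.02 km
  B: √((37.89)² + (5.86)²) = √(1435.6521 + 34.3396) = 38.34 km
  C: √((-8.20)² + (1.01)²) = √(67.2400 + 1.0201) = 8.26 km
  D: √((6.14)² + (160.04)²) = √(37.6996 + 25612.8016) = 160.16 km
  E: √((58.92)² + (156.86)²) = √(3471.5664 + 24605.0596) = 167.56 km
  → nearest: C (8.26 km)
R at (18.65, -75.54):
  A: √((-96.71)² + (101.72)²) = √(9352.8241 + 10346.9584) = 140.36 km
  B: √((15.75)² + (14.82)²) = √(248.0625 + 219.6324) = 21.63 km
  C: √((-30.34)² + (9.97)²) = √(920.5156 + 99.4009) = 31.94 km
  D: √((-16.00)² + (169.00)²) = √(256.0000 + 28561.0000) = 169.76 km
  E: √((36.78)² + (165.82)²) = √(1352.7684 + 27496.2724) = 169.85 km
  → nearest: B (21.63 km)
S at (2.97, 117.83):
  A: √((-81.03)² + (-91.65)²) = √(6565.8609 + 8399.7225) = 122.33 km
  B: √((31.43)² + (-178.55)²) = √(987.8449 + 31880.1025) = 181.30 km
  C: √((-14.66)² + (-183.40)²) = √(214.9156 + 33635.5600) = 183.98 km
  D: √((-0.32)² + (-24.37)²) = √(0.1024 + 593.8969) = 24.37 km
  E: √((52.46)² + (-27.55)²) = √(2752.0516 + 759.0025) = 59.25 km
  → nearest: D (24.37 km)
T at (18.97, -68.87):
  A: √((-97.03)² + (95.05)²) = √(9414.8209 + 9034.5025) = 135.83 km
  B: √((15.43)² + (8.15)²) = √(238.0849 + 66.4225) = 17.45 km
  C: √((-30.66)² + (3.30)²) = √(940.0356 + 10.8900) = 30.84 km
  D: √((-16.32)² + (162.33)²) = √(266.3424 + 26351.0289) = 163.15 km
  E: √((36.46)² + (159.15)²) = √(1329.3316 + 25328.7225) = 163.27 km
  → nearest: B (17.45 km)

P→C; Q→C; R→B; S→D; T→B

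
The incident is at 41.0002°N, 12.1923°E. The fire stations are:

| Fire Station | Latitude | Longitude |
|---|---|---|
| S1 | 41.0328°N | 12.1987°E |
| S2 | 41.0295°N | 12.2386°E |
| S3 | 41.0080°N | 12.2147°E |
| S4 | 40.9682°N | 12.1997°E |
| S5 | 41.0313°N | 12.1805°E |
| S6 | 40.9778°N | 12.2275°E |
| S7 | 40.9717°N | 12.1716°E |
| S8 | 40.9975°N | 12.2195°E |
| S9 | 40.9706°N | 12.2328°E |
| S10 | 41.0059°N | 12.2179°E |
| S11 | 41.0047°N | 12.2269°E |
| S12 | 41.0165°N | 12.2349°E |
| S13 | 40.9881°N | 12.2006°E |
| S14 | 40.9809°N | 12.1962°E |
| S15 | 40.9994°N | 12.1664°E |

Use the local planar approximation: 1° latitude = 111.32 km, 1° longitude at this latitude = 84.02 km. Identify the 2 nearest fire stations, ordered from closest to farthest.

Distances from 41.0002°N, 12.1923°E:
S1: 3.6687 km
S2: 5.0766 km
S3: 2.0727 km
S4: 3.6161 km
S5: 3.6012 km
S6: 3.8684 km
S7: 3.6181 km
S8: 2.3050 km
S9: 4.7367 km
S10: 2.2426 km
S11: 2.9499 km
S12: 4.0129 km
S13: 1.5168 km
S14: 2.1733 km
S15: 2.1779 km
Sorted: S13 (1.5168 km) < S3 (2.0727 km) < S14 (2.1733 km) < S15 (2.1779 km) < …

S13, S3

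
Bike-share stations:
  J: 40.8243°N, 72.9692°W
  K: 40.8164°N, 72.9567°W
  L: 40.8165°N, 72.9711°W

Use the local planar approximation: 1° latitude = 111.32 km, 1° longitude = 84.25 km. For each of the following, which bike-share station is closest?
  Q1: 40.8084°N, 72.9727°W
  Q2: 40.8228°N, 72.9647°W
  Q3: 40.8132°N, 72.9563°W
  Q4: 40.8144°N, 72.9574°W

Q1 at 40.8084°N, 72.9727°W:
  J: 1.7944 km
  K: 1.6156 km
  L: 0.9117 km
  → nearest: L (0.9117 km)
Q2 at 40.8228°N, 72.9647°W:
  J: 0.4143 km
  K: 0.9807 km
  L: 0.8846 km
  → nearest: J (0.4143 km)
Q3 at 40.8132°N, 72.9563°W:
  J: 1.6456 km
  K: 0.3578 km
  L: 1.2999 km
  → nearest: K (0.3578 km)
Q4 at 40.8144°N, 72.9574°W:
  J: 1.4842 km
  K: 0.2303 km
  L: 1.1777 km
  → nearest: K (0.2303 km)

Q1→L; Q2→J; Q3→K; Q4→K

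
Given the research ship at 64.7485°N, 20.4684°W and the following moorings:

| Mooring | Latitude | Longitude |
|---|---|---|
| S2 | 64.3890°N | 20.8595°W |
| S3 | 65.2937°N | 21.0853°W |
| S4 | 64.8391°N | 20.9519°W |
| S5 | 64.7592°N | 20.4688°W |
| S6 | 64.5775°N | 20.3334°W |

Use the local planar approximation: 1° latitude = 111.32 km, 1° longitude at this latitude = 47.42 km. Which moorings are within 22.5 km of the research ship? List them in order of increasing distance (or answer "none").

S5, S6

Distances from 64.7485°N, 20.4684°W:
S2: 44.1080 km
S3: 67.3739 km
S4: 25.0478 km
S5: 1.1913 km
S6: 20.0833 km
Threshold 22.5 km: S5 (1.1913 km), S6 (20.0833 km) are within range.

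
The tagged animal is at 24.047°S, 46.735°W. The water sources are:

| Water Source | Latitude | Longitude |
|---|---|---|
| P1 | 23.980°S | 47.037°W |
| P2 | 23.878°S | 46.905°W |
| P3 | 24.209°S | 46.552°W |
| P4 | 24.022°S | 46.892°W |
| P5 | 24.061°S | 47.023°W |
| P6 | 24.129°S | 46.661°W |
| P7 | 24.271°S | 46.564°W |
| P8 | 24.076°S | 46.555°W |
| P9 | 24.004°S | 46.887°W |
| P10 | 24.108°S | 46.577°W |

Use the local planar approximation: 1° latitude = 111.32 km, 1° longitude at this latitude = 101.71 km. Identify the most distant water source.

P1

Distances from 24.047°S, 46.735°W:
P1: √((0.067·111.32)² + (-0.302·101.71)²) = √(55.62833 + 943.49846) = 31.609 km
P2: √((0.169·111.32)² + (-0.170·101.71)²) = √(353.93198 + 298.96831) = 25.552 km
P3: √((-0.162·111.32)² + (0.183·101.71)²) = √(325.21939 + 346.44116) = 25.916 km
P4: √((0.025·111.32)² + (-0.157·101.71)²) = √(7.74509 + 254.99203) = 16.209 km
P5: √((-0.014·111.32)² + (-0.288·101.71)²) = √(2.42886 + 858.04938) = 29.334 km
P6: √((-0.082·111.32)² + (0.074·101.71)²) = √(83.32477 + 56.64880) = 11.831 km
P7: √((-0.224·111.32)² + (0.171·101.71)²) = √(621.78814 + 302.49593) = 30.402 km
P8: √((-0.029·111.32)² + (0.180·101.71)²) = √(10.42179 + 335.17554) = 18.590 km
P9: √((0.043·111.32)² + (-0.152·101.71)²) = √(22.91307 + 239.00913) = 16.184 km
P10: √((-0.061·111.32)² + (0.158·101.71)²) = √(46.11116 + 258.25069) = 17.446 km
Maximum: P1 at 31.609 km.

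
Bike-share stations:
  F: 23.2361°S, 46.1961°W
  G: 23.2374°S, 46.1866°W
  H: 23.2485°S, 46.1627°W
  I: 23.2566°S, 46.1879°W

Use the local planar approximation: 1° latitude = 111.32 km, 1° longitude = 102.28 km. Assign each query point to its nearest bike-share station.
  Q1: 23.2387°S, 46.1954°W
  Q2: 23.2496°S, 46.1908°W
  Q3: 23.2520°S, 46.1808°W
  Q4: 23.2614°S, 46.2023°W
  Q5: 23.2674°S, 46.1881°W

Q1 at 23.2387°S, 46.1954°W:
  F: 0.2982 km
  G: 0.9116 km
  H: 3.5180 km
  I: 2.1352 km
  → nearest: F (0.2982 km)
Q2 at 23.2496°S, 46.1908°W:
  F: 1.5976 km
  G: 1.4244 km
  H: 2.8767 km
  I: 0.8338 km
  → nearest: I (0.8338 km)
Q3 at 23.2520°S, 46.1808°W:
  F: 2.3626 km
  G: 1.7302 km
  H: 1.8918 km
  I: 0.8886 km
  → nearest: I (0.8886 km)
Q4 at 23.2614°S, 46.2023°W:
  F: 2.8869 km
  G: 3.1171 km
  H: 4.2973 km
  I: 1.5668 km
  → nearest: I (1.5668 km)
Q5 at 23.2674°S, 46.1881°W:
  F: 3.5791 km
  G: 3.3431 km
  H: 3.3430 km
  I: 1.2024 km
  → nearest: I (1.2024 km)

Q1→F; Q2→I; Q3→I; Q4→I; Q5→I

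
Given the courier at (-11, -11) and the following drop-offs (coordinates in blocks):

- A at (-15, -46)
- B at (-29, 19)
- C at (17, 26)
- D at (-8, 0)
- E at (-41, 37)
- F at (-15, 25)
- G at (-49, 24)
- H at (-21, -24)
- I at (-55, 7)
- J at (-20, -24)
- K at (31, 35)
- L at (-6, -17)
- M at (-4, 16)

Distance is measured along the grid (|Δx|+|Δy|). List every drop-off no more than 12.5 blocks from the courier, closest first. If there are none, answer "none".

L

Distances from (-11, -11):
A: |-4| + |-35| = 4 + 35 = 39 blocks
B: |-18| + |30| = 18 + 30 = 48 blocks
C: |28| + |37| = 28 + 37 = 65 blocks
D: |3| + |11| = 3 + 11 = 14 blocks
E: |-30| + |48| = 30 + 48 = 78 blocks
F: |-4| + |36| = 4 + 36 = 40 blocks
G: |-38| + |35| = 38 + 35 = 73 blocks
H: |-10| + |-13| = 10 + 13 = 23 blocks
I: |-44| + |18| = 44 + 18 = 62 blocks
J: |-9| + |-13| = 9 + 13 = 22 blocks
K: |42| + |46| = 42 + 46 = 88 blocks
L: |5| + |-6| = 5 + 6 = 11 blocks
M: |7| + |27| = 7 + 27 = 34 blocks
Threshold 12.5 blocks: L (11 blocks) is within range.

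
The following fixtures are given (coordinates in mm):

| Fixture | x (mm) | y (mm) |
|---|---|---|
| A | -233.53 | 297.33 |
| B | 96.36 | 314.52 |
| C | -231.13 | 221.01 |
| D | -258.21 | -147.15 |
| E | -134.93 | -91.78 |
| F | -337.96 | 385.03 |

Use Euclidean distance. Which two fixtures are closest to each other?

A and C

Pairwise distances:
A–C: 76.36 mm
D–E: 135.14 mm
A–F: 136.37 mm
C–F: 195.74 mm
C–E: 327.25 mm
A–B: 330.34 mm
B–C: 340.58 mm
C–D: 369.15 mm
A–E: 401.41 mm
B–F: 440.01 mm
A–D: 445.16 mm
B–E: 467.52 mm
E–F: 518.24 mm
D–F: 538.12 mm
B–D: 582.12 mm
Closest pair: A–C at 76.36 mm.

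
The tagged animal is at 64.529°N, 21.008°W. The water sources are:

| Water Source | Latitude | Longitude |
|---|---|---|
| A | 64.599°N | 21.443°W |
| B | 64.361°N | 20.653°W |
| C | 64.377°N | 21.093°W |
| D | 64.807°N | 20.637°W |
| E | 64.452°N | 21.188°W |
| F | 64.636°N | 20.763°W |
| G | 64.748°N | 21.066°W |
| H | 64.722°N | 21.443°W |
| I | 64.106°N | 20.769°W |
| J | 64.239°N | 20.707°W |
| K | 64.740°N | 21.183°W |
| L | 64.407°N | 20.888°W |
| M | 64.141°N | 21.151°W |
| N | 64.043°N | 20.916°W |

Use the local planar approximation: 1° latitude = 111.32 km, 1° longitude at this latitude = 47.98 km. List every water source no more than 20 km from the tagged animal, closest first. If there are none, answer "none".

E, L, F, C

Distances from 64.529°N, 21.008°W:
A: 22.279 km
B: 25.296 km
C: 17.405 km
D: 35.701 km
E: 12.168 km
F: 16.735 km
G: 24.537 km
H: 29.953 km
I: 48.465 km
J: 35.366 km
K: 24.944 km
L: 14.751 km
M: 43.734 km
N: 54.281 km
Threshold 20 km: E (12.168 km), L (14.751 km), F (16.735 km), C (17.405 km) are within range.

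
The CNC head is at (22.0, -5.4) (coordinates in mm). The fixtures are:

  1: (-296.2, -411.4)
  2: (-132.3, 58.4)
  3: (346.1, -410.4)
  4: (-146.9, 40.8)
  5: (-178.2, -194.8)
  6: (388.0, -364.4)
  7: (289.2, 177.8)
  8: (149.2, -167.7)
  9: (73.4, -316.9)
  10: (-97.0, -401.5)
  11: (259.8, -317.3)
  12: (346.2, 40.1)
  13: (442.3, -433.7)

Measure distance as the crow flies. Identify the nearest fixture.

2

Distances from (22.0, -5.4):
1: √((-318.2)² + (-406.0)²) = √(101251.240 + 164836.000) = 515.8 mm
2: √((-154.3)² + (63.8)²) = √(23808.490 + 4070.440) = 167.0 mm
3: √((324.1)² + (-405.0)²) = √(105040.810 + 164025.000) = 518.7 mm
4: √((-168.9)² + (46.2)²) = √(28527.210 + 2134.440) = 175.1 mm
5: √((-200.2)² + (-189.4)²) = √(40080.040 + 35872.360) = 275.6 mm
6: √((366.0)² + (-359.0)²) = √(133956.000 + 128881.000) = 512.7 mm
7: √((267.2)² + (183.2)²) = √(71395.840 + 33562.240) = 324.0 mm
8: √((127.2)² + (-162.3)²) = √(16179.840 + 26341.290) = 206.2 mm
9: √((51.4)² + (-311.5)²) = √(2641.960 + 97032.250) = 315.7 mm
10: √((-119.0)² + (-396.1)²) = √(14161.000 + 156895.210) = 413.6 mm
11: √((237.8)² + (-311.9)²) = √(56548.840 + 97281.610) = 392.2 mm
12: √((324.2)² + (45.5)²) = √(105105.640 + 2070.250) = 327.4 mm
13: √((420.3)² + (-428.3)²) = √(176652.090 + 183440.890) = 600.1 mm
Minimum: 2 at 167.0 mm.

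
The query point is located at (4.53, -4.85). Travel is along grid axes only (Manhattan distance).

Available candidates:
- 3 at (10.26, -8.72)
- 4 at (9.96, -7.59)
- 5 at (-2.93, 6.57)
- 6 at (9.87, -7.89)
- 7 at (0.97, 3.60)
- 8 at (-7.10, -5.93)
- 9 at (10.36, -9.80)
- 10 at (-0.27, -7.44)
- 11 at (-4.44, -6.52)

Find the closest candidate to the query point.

Distances from (4.53, -4.85):
3: 9.60
4: 8.17
5: 18.88
6: 8.38
7: 12.01
8: 12.71
9: 10.78
10: 7.39
11: 10.64
Minimum: 10 at 7.39.

10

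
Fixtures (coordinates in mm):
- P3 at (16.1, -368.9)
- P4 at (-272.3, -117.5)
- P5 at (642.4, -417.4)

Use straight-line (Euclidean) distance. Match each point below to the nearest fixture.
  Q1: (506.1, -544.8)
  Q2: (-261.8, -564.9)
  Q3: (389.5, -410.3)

Q1 at (506.1, -544.8):
  P3: 520.6 mm
  P4: 888.0 mm
  P5: 186.6 mm
  → nearest: P5 (186.6 mm)
Q2 at (-261.8, -564.9):
  P3: 340.1 mm
  P4: 447.5 mm
  P5: 916.2 mm
  → nearest: P3 (340.1 mm)
Q3 at (389.5, -410.3):
  P3: 375.7 mm
  P4: 723.7 mm
  P5: 253.0 mm
  → nearest: P5 (253.0 mm)

Q1→P5; Q2→P3; Q3→P5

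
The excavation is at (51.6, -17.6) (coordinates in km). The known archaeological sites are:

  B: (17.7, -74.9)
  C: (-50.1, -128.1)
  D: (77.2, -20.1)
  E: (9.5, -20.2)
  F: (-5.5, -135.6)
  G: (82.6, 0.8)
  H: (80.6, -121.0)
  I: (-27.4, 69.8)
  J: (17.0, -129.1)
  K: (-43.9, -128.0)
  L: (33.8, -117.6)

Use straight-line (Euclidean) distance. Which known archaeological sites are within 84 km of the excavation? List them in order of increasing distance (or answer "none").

Distances from (51.6, -17.6):
B: √((-33.9)² + (-57.3)²) = √(1149.210 + 3283.290) = 66.6 km
C: √((-101.7)² + (-110.5)²) = √(10342.890 + 12210.250) = 150.2 km
D: √((25.6)² + (-2.5)²) = √(655.360 + 6.250) = 25.7 km
E: √((-42.1)² + (-2.6)²) = √(1772.410 + 6.760) = 42.2 km
F: √((-57.1)² + (-118.0)²) = √(3260.410 + 13924.000) = 131.1 km
G: √((31.0)² + (18.4)²) = √(961.000 + 338.560) = 36.0 km
H: √((29.0)² + (-103.4)²) = √(841.000 + 10691.560) = 107.4 km
I: √((-79.0)² + (87.4)²) = √(6241.000 + 7638.760) = 117.8 km
J: √((-34.6)² + (-111.5)²) = √(1197.160 + 12432.250) = 116.7 km
K: √((-95.5)² + (-110.4)²) = √(9120.250 + 12188.160) = 146.0 km
L: √((-17.8)² + (-100.0)²) = √(316.840 + 10000.000) = 101.6 km
Threshold 84 km: D (25.7 km), G (36.0 km), E (42.2 km), B (66.6 km) are within range.

D, G, E, B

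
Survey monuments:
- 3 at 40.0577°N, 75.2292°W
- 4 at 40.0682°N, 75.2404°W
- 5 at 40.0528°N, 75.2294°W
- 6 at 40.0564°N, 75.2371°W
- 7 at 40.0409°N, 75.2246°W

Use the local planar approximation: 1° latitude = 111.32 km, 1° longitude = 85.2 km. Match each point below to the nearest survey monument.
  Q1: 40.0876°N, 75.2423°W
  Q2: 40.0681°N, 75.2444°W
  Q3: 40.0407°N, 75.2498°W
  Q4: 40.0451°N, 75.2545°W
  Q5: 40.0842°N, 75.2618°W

Q1 at 40.0876°N, 75.2423°W:
  3: √((-0.0299·111.32)² + (0.0131·85.2)²) = √(11.078699 + 1.245724) = 3.5106 km
  4: √((-0.0194·111.32)² + (0.0019·85.2)²) = √(4.663907 + 0.026205) = 2.1657 km
  5: √((-0.0348·111.32)² + (0.0129·85.2)²) = √(15.007380 + 1.207977) = 4.0268 km
  6: √((-0.0312·111.32)² + (0.0052·85.2)²) = √(12.063007 + 0.196284) = 3.5013 km
  7: √((-0.0467·111.32)² + (0.0177·85.2)²) = √(27.025899 + 2.274185) = 5.4130 km
  → nearest: 4 (2.1657 km)
Q2 at 40.0681°N, 75.2444°W:
  3: √((-0.0104·111.32)² + (0.0152·85.2)²) = √(1.340334 + 1.677129) = 1.7371 km
  4: √((0.0001·111.32)² + (0.0040·85.2)²) = √(0.000124 + 0.116145) = 0.3410 km
  5: √((-0.0153·111.32)² + (0.0150·85.2)²) = √(2.900877 + 1.633284) = 2.1294 km
  6: √((-0.0117·111.32)² + (0.0073·85.2)²) = √(1.696360 + 0.386834) = 1.4433 km
  7: √((-0.0272·111.32)² + (0.0198·85.2)²) = √(9.168203 + 2.845834) = 3.4661 km
  → nearest: 4 (0.3410 km)
Q3 at 40.0407°N, 75.2498°W:
  3: √((0.0170·111.32)² + (0.0206·85.2)²) = √(3.581329 + 3.080446) = 2.5810 km
  4: √((0.0275·111.32)² + (0.0094·85.2)²) = √(9.371558 + 0.641409) = 3.1643 km
  5: √((0.0121·111.32)² + (0.0204·85.2)²) = √(1.814334 + 3.020922) = 2.1989 km
  6: √((0.0157·111.32)² + (0.0127·85.2)²) = √(3.054539 + 1.170811) = 2.0556 km
  7: √((0.0002·111.32)² + (0.0252·85.2)²) = √(0.000496 + 4.609781) = 2.1472 km
  → nearest: 6 (2.0556 km)
Q4 at 40.0451°N, 75.2545°W:
  3: √((0.0126·111.32)² + (0.0253·85.2)²) = √(1.967377 + 4.646439) = 2.5717 km
  4: √((0.0231·111.32)² + (0.0141·85.2)²) = √(6.612571 + 1.443170) = 2.8383 km
  5: √((0.0077·111.32)² + (0.0251·85.2)²) = √(0.734730 + 4.573268) = 2.3039 km
  6: √((0.0113·111.32)² + (0.0174·85.2)²) = √(1.582353 + 2.197747) = 1.9442 km
  7: √((-0.0042·111.32)² + (0.0299·85.2)²) = √(0.218597 + 6.489654) = 2.5900 km
  → nearest: 6 (1.9442 km)
Q5 at 40.0842°N, 75.2618°W:
  3: √((-0.0265·111.32)² + (0.0326·85.2)²) = √(8.702382 + 7.714617) = 4.0518 km
  4: √((-0.0160·111.32)² + (0.0214·85.2)²) = √(3.172388 + 3.324350) = 2.5489 km
  5: √((-0.0314·111.32)² + (0.0324·85.2)²) = √(12.218157 + 7.620250) = 4.4540 km
  6: √((-0.0278·111.32)² + (0.0247·85.2)²) = √(9.577143 + 4.428668) = 3.7424 km
  7: √((-0.0433·111.32)² + (0.0372·85.2)²) = √(23.233904 + 10.045350) = 5.7688 km
  → nearest: 4 (2.5489 km)

Q1→4; Q2→4; Q3→6; Q4→6; Q5→4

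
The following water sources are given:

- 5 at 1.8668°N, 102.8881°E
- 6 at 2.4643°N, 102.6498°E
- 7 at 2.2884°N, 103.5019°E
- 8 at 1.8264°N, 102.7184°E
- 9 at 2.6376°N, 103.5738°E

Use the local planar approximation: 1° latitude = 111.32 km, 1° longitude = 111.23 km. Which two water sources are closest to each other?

5 and 8

Pairwise distances:
5–6: 71.6006 km
5–7: 82.8484 km
5–8: 19.4041 km
5–9: 114.8031 km
6–7: 96.7807 km
6–8: 71.4198 km
6–9: 104.5714 km
7–8: 101.1925 km
7–9: 39.6871 km
8–9: 131.1769 km
Closest pair: 5–8 at 19.4041 km.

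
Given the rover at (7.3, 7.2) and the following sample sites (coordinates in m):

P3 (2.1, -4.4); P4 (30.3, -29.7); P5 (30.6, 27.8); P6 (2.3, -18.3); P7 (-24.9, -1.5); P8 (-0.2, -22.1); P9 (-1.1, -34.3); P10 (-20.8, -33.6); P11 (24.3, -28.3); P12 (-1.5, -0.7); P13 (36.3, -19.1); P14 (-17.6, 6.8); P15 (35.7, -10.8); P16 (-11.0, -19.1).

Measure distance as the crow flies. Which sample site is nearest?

P12

Distances from (7.3, 7.2):
P3: 12.7 m
P4: 43.5 m
P5: 31.1 m
P6: 26.0 m
P7: 33.4 m
P8: 30.2 m
P9: 42.3 m
P10: 49.5 m
P11: 39.4 m
P12: 11.8 m
P13: 39.1 m
P14: 24.9 m
P15: 33.6 m
P16: 32.0 m
Minimum: P12 at 11.8 m.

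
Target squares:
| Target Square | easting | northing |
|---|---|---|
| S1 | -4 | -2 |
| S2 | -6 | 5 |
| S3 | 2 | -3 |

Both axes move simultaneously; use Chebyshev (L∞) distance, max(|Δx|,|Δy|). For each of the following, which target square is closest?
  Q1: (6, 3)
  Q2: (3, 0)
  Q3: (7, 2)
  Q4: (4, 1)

Q1→S3; Q2→S3; Q3→S3; Q4→S3

Q1 at (6, 3):
  S1: max(|-10|, |-5|) = 10
  S2: max(|-12|, |2|) = 12
  S3: max(|-4|, |-6|) = 6
  → nearest: S3 (6)
Q2 at (3, 0):
  S1: max(|-7|, |-2|) = 7
  S2: max(|-9|, |5|) = 9
  S3: max(|-1|, |-3|) = 3
  → nearest: S3 (3)
Q3 at (7, 2):
  S1: max(|-11|, |-4|) = 11
  S2: max(|-13|, |3|) = 13
  S3: max(|-5|, |-5|) = 5
  → nearest: S3 (5)
Q4 at (4, 1):
  S1: max(|-8|, |-3|) = 8
  S2: max(|-10|, |4|) = 10
  S3: max(|-2|, |-4|) = 4
  → nearest: S3 (4)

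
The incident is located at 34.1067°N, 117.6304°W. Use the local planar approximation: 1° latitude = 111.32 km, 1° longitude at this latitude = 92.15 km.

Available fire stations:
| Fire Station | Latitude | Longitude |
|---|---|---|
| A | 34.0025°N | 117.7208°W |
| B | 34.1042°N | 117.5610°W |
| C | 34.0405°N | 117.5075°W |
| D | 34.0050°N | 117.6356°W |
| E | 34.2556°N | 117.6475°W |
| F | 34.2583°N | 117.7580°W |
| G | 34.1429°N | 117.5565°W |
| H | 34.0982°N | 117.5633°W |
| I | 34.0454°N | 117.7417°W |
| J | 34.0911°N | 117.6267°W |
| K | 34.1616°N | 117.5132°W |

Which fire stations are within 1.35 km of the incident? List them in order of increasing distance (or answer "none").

none

Distances from 34.1067°N, 117.6304°W:
A: √((-0.1042·111.32)² + (-0.0904·92.15)²) = √(134.549421 + 69.394898) = 14.2809 km
B: √((-0.0025·111.32)² + (0.0694·92.15)²) = √(0.077451 + 40.898711) = 6.4013 km
C: √((-0.0662·111.32)² + (0.1229·92.15)²) = √(54.307821 + 128.260948) = 13.5118 km
D: √((-0.1017·111.32)² + (-0.0052·92.15)²) = √(128.170566 + 0.229613) = 11.3314 km
E: √((0.1489·111.32)² + (-0.0171·92.15)²) = √(274.748792 + 2.483035) = 16.6503 km
F: √((0.1516·111.32)² + (-0.1276·92.15)²) = √(284.803156 + 138.258560) = 20.5685 km
G: √((0.0362·111.32)² + (0.0739·92.15)²) = √(16.239159 + 46.374534) = 7.9129 km
H: √((-0.0085·111.32)² + (0.0671·92.15)²) = √(0.895332 + 38.232766) = 6.2552 km
I: √((-0.0613·111.32)² + (-0.1113·92.15)²) = √(46.565830 + 105.191587) = 12.3190 km
J: √((-0.0156·111.32)² + (0.0037·92.15)²) = √(3.015752 + 0.116250) = 1.7697 km
K: √((0.0549·111.32)² + (0.1172·92.15)²) = √(37.350041 + 116.639568) = 12.4093 km
Threshold 1.35 km: none within range.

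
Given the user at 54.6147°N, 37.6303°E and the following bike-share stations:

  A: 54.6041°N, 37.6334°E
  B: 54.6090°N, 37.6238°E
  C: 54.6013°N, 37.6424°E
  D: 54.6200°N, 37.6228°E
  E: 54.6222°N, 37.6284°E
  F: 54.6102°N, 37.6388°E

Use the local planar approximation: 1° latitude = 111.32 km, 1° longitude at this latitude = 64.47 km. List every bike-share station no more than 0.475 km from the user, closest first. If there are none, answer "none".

Distances from 54.6147°N, 37.6303°E:
A: 1.1968 km
B: 0.7604 km
C: 1.6834 km
D: 0.7628 km
E: 0.8438 km
F: 0.7425 km
Threshold 0.475 km: none within range.

none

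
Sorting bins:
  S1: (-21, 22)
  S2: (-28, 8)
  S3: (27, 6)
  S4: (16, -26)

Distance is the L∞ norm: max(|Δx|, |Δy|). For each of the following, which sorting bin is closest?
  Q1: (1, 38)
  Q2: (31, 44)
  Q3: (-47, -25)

Q1→S1; Q2→S3; Q3→S2

Q1 at (1, 38):
  S1: max(|-22|, |-16|) = 22
  S2: max(|-29|, |-30|) = 30
  S3: max(|26|, |-32|) = 32
  S4: max(|15|, |-64|) = 64
  → nearest: S1 (22)
Q2 at (31, 44):
  S1: max(|-52|, |-22|) = 52
  S2: max(|-59|, |-36|) = 59
  S3: max(|-4|, |-38|) = 38
  S4: max(|-15|, |-70|) = 70
  → nearest: S3 (38)
Q3 at (-47, -25):
  S1: max(|26|, |47|) = 47
  S2: max(|19|, |33|) = 33
  S3: max(|74|, |31|) = 74
  S4: max(|63|, |-1|) = 63
  → nearest: S2 (33)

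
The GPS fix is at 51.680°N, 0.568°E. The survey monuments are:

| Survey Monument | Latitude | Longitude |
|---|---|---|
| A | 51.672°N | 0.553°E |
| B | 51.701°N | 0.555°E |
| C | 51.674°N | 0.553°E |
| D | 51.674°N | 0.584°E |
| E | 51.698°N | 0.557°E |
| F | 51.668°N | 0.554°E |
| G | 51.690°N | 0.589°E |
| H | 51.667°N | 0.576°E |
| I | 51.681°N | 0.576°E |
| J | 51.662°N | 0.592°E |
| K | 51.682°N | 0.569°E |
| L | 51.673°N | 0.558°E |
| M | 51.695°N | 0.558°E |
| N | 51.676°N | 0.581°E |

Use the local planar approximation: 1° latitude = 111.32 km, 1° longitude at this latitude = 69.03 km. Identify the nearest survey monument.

Distances from 51.680°N, 0.568°E:
A: √((-0.008·111.32)² + (-0.015·69.03)²) = √(0.79310 + 1.07216) = 1.366 km
B: √((0.021·111.32)² + (-0.013·69.03)²) = √(5.46493 + 0.80531) = 2.504 km
C: √((-0.006·111.32)² + (-0.015·69.03)²) = √(0.44612 + 1.07216) = 1.232 km
D: √((-0.006·111.32)² + (0.016·69.03)²) = √(0.44612 + 1.21988) = 1.291 km
E: √((0.018·111.32)² + (-0.011·69.03)²) = √(4.01505 + 0.57658) = 2.143 km
F: √((-0.012·111.32)² + (-0.014·69.03)²) = √(1.78447 + 0.93397) = 1.649 km
G: √((0.010·111.32)² + (0.021·69.03)²) = √(1.23921 + 2.10143) = 1.828 km
H: √((-0.013·111.32)² + (0.008·69.03)²) = √(2.09427 + 0.30497) = 1.549 km
I: √((0.001·111.32)² + (0.008·69.03)²) = √(0.01239 + 0.30497) = 0.563 km
J: √((-0.018·111.32)² + (0.024·69.03)²) = √(4.01505 + 2.74472) = 2.600 km
K: √((0.002·111.32)² + (0.001·69.03)²) = √(0.04957 + 0.00477) = 0.233 km
L: √((-0.007·111.32)² + (-0.010·69.03)²) = √(0.60721 + 0.47651) = 1.041 km
M: √((0.015·111.32)² + (-0.010·69.03)²) = √(2.78823 + 0.47651) = 1.807 km
N: √((-0.004·111.32)² + (0.013·69.03)²) = √(0.19827 + 0.80531) = 1.002 km
Minimum: K at 0.233 km.

K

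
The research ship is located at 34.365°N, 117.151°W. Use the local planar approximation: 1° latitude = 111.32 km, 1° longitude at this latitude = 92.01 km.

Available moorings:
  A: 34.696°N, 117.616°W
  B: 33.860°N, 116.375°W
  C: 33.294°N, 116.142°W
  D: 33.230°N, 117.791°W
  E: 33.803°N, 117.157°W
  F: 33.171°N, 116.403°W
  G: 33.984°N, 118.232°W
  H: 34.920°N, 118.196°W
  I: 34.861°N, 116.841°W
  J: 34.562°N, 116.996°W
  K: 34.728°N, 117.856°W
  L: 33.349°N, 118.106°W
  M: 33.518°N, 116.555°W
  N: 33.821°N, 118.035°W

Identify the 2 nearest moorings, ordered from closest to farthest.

Distances from 34.365°N, 117.151°W:
A: 56.464 km
B: 90.875 km
C: 151.107 km
D: 139.397 km
E: 62.564 km
F: 149.678 km
G: 108.128 km
H: 114.289 km
I: 62.147 km
J: 26.159 km
K: 76.424 km
L: 143.223 km
M: 109.075 km
N: 101.405 km
Sorted: J (26.159 km) < A (56.464 km) < I (62.147 km) < E (62.564 km) < …

J, A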